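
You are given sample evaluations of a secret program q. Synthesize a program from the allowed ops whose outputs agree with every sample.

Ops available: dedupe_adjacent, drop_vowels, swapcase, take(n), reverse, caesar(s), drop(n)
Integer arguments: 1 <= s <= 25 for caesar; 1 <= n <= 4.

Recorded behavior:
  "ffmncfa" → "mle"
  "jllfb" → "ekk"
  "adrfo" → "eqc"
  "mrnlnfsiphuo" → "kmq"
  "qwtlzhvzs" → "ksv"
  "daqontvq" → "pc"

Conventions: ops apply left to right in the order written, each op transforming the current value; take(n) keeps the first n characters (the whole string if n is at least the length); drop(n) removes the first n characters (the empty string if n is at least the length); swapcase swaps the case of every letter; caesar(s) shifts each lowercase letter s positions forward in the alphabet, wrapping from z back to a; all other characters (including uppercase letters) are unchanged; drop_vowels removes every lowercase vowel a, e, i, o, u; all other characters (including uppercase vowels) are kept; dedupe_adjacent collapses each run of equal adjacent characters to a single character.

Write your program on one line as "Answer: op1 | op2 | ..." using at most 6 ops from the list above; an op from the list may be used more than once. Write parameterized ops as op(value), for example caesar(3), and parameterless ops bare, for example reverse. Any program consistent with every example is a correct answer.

take(4) | reverse | drop_vowels | take(3) | caesar(25)

Check, running the answer program on each example:
  "ffmncfa" -> "ffmn" -> "nmff" -> "nmff" -> "nmf" -> "mle"
  "jllfb" -> "jllf" -> "fllj" -> "fllj" -> "fll" -> "ekk"
  "adrfo" -> "adrf" -> "frda" -> "frd" -> "frd" -> "eqc"
  "mrnlnfsiphuo" -> "mrnl" -> "lnrm" -> "lnrm" -> "lnr" -> "kmq"
  "qwtlzhvzs" -> "qwtl" -> "ltwq" -> "ltwq" -> "ltw" -> "ksv"
  "daqontvq" -> "daqo" -> "oqad" -> "qd" -> "qd" -> "pc"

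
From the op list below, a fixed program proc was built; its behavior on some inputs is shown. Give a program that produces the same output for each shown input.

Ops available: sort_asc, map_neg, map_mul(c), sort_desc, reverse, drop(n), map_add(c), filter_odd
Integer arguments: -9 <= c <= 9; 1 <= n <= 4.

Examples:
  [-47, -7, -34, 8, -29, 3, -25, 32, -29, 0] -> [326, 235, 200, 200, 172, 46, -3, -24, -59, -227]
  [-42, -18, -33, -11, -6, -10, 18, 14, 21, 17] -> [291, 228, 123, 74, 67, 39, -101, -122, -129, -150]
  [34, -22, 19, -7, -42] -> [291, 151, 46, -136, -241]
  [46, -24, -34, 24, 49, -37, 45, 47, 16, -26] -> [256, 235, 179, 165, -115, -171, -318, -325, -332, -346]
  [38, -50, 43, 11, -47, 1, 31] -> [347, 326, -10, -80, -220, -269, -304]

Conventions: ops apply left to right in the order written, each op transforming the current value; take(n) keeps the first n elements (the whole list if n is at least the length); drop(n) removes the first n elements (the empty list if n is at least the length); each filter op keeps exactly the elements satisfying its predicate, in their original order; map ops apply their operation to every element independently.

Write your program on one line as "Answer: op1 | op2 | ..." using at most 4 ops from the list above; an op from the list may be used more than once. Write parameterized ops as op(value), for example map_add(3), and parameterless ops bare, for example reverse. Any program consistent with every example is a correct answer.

map_mul(7) | map_neg | sort_desc | map_add(-3)

Check, running the answer program on each example:
  [-47, -7, -34, 8, -29, 3, -25, 32, -29, 0] -> [-329, -49, -238, 56, -203, 21, -175, 224, -203, 0] -> [329, 49, 238, -56, 203, -21, 175, -224, 203, 0] -> [329, 238, 203, 203, 175, 49, 0, -21, -56, -224] -> [326, 235, 200, 200, 172, 46, -3, -24, -59, -227]
  [-42, -18, -33, -11, -6, -10, 18, 14, 21, 17] -> [-294, -126, -231, -77, -42, -70, 126, 98, 147, 119] -> [294, 126, 231, 77, 42, 70, -126, -98, -147, -119] -> [294, 231, 126, 77, 70, 42, -98, -119, -126, -147] -> [291, 228, 123, 74, 67, 39, -101, -122, -129, -150]
  [34, -22, 19, -7, -42] -> [238, -154, 133, -49, -294] -> [-238, 154, -133, 49, 294] -> [294, 154, 49, -133, -238] -> [291, 151, 46, -136, -241]
  [46, -24, -34, 24, 49, -37, 45, 47, 16, -26] -> [322, -168, -238, 168, 343, -259, 315, 329, 112, -182] -> [-322, 168, 238, -168, -343, 259, -315, -329, -112, 182] -> [259, 238, 182, 168, -112, -168, -315, -322, -329, -343] -> [256, 235, 179, 165, -115, -171, -318, -325, -332, -346]
  [38, -50, 43, 11, -47, 1, 31] -> [266, -350, 301, 77, -329, 7, 217] -> [-266, 350, -301, -77, 329, -7, -217] -> [350, 329, -7, -77, -217, -266, -301] -> [347, 326, -10, -80, -220, -269, -304]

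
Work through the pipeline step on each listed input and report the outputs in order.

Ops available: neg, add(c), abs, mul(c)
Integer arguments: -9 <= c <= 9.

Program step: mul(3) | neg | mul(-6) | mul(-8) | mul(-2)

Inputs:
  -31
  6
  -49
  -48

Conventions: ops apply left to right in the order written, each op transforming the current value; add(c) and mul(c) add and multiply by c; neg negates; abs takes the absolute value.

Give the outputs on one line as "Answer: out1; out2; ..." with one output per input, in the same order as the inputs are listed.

-8928; 1728; -14112; -13824

Execution, op by op:
  -31 -> -93 -> 93 -> -558 -> 4464 -> -8928
  6 -> 18 -> -18 -> 108 -> -864 -> 1728
  -49 -> -147 -> 147 -> -882 -> 7056 -> -14112
  -48 -> -144 -> 144 -> -864 -> 6912 -> -13824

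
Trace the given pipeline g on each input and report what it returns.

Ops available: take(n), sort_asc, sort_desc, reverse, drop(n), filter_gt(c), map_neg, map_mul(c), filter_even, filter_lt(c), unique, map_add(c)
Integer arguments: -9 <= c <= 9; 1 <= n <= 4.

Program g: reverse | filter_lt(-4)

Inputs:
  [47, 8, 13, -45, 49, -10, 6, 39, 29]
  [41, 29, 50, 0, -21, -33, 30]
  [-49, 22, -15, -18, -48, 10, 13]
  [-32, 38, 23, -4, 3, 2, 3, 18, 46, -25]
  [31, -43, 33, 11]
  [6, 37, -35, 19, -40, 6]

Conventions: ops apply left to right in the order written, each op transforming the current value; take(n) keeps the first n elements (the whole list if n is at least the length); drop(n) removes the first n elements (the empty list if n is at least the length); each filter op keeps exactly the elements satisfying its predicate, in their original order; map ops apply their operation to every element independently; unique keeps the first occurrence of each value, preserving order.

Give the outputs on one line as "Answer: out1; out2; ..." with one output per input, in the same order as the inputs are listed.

[-10, -45]; [-33, -21]; [-48, -18, -15, -49]; [-25, -32]; [-43]; [-40, -35]

Execution, op by op:
  [47, 8, 13, -45, 49, -10, 6, 39, 29] -> [29, 39, 6, -10, 49, -45, 13, 8, 47] -> [-10, -45]
  [41, 29, 50, 0, -21, -33, 30] -> [30, -33, -21, 0, 50, 29, 41] -> [-33, -21]
  [-49, 22, -15, -18, -48, 10, 13] -> [13, 10, -48, -18, -15, 22, -49] -> [-48, -18, -15, -49]
  [-32, 38, 23, -4, 3, 2, 3, 18, 46, -25] -> [-25, 46, 18, 3, 2, 3, -4, 23, 38, -32] -> [-25, -32]
  [31, -43, 33, 11] -> [11, 33, -43, 31] -> [-43]
  [6, 37, -35, 19, -40, 6] -> [6, -40, 19, -35, 37, 6] -> [-40, -35]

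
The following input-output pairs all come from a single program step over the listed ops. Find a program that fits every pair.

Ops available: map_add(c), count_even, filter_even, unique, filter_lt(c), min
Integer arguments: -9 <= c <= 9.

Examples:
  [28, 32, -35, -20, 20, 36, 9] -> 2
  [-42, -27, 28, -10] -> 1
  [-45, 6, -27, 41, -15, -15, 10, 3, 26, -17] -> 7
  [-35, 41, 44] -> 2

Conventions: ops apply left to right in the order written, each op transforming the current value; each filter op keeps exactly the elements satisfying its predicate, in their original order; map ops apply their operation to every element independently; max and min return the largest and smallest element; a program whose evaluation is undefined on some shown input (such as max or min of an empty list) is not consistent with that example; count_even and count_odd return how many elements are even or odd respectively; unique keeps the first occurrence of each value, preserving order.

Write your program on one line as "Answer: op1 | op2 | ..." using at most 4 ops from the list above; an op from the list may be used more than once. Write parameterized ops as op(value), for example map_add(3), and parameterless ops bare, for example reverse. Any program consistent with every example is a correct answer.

map_add(-8) | map_add(-7) | filter_even | count_even

Check, running the answer program on each example:
  [28, 32, -35, -20, 20, 36, 9] -> [20, 24, -43, -28, 12, 28, 1] -> [13, 17, -50, -35, 5, 21, -6] -> [-50, -6] -> 2
  [-42, -27, 28, -10] -> [-50, -35, 20, -18] -> [-57, -42, 13, -25] -> [-42] -> 1
  [-45, 6, -27, 41, -15, -15, 10, 3, 26, -17] -> [-53, -2, -35, 33, -23, -23, 2, -5, 18, -25] -> [-60, -9, -42, 26, -30, -30, -5, -12, 11, -32] -> [-60, -42, 26, -30, -30, -12, -32] -> 7
  [-35, 41, 44] -> [-43, 33, 36] -> [-50, 26, 29] -> [-50, 26] -> 2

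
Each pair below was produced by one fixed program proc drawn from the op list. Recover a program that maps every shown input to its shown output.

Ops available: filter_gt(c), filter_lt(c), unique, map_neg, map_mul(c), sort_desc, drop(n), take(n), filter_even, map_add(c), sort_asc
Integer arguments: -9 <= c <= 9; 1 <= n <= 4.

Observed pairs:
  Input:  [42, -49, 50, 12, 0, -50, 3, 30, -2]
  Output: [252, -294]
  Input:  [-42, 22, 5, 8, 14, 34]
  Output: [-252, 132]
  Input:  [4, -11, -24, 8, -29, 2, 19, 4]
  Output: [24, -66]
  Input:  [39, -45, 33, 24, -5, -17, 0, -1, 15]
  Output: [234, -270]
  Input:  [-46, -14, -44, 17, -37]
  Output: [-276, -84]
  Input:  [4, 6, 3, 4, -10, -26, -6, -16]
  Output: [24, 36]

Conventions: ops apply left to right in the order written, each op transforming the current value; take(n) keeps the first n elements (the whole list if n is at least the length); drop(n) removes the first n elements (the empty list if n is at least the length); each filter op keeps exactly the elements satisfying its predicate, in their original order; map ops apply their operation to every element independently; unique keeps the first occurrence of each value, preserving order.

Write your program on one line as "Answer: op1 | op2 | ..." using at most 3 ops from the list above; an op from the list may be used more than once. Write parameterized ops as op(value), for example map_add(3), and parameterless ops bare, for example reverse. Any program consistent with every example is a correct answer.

take(4) | map_mul(6) | take(2)

Check, running the answer program on each example:
  [42, -49, 50, 12, 0, -50, 3, 30, -2] -> [42, -49, 50, 12] -> [252, -294, 300, 72] -> [252, -294]
  [-42, 22, 5, 8, 14, 34] -> [-42, 22, 5, 8] -> [-252, 132, 30, 48] -> [-252, 132]
  [4, -11, -24, 8, -29, 2, 19, 4] -> [4, -11, -24, 8] -> [24, -66, -144, 48] -> [24, -66]
  [39, -45, 33, 24, -5, -17, 0, -1, 15] -> [39, -45, 33, 24] -> [234, -270, 198, 144] -> [234, -270]
  [-46, -14, -44, 17, -37] -> [-46, -14, -44, 17] -> [-276, -84, -264, 102] -> [-276, -84]
  [4, 6, 3, 4, -10, -26, -6, -16] -> [4, 6, 3, 4] -> [24, 36, 18, 24] -> [24, 36]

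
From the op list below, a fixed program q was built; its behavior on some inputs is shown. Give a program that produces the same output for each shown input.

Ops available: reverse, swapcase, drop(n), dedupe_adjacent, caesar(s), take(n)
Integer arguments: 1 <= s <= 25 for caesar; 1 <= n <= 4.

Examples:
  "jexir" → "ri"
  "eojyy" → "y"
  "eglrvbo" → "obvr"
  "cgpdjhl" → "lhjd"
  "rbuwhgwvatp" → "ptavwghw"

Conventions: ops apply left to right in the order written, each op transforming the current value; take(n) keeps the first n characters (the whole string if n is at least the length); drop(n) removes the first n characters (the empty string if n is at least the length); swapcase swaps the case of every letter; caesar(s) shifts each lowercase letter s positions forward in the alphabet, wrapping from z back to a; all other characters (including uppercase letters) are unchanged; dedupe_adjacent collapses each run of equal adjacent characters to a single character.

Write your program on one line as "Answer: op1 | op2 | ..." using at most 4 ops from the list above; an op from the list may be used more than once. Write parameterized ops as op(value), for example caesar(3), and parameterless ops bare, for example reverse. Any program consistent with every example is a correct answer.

drop(3) | reverse | dedupe_adjacent

Check, running the answer program on each example:
  "jexir" -> "ir" -> "ri" -> "ri"
  "eojyy" -> "yy" -> "yy" -> "y"
  "eglrvbo" -> "rvbo" -> "obvr" -> "obvr"
  "cgpdjhl" -> "djhl" -> "lhjd" -> "lhjd"
  "rbuwhgwvatp" -> "whgwvatp" -> "ptavwghw" -> "ptavwghw"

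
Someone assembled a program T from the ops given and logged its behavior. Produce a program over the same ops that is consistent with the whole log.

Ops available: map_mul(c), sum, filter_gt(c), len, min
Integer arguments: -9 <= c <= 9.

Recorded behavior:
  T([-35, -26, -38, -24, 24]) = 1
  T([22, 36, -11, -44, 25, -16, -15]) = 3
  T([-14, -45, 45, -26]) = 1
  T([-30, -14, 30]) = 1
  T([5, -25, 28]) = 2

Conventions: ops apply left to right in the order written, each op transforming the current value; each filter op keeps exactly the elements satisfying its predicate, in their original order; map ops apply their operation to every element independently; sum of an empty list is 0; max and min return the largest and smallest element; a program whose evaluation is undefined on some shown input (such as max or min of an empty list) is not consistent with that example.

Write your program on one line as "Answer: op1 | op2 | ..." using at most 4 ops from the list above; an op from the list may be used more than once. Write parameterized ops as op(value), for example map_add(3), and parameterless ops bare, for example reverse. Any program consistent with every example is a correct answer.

filter_gt(-7) | map_mul(-4) | len

Check, running the answer program on each example:
  [-35, -26, -38, -24, 24] -> [24] -> [-96] -> 1
  [22, 36, -11, -44, 25, -16, -15] -> [22, 36, 25] -> [-88, -144, -100] -> 3
  [-14, -45, 45, -26] -> [45] -> [-180] -> 1
  [-30, -14, 30] -> [30] -> [-120] -> 1
  [5, -25, 28] -> [5, 28] -> [-20, -112] -> 2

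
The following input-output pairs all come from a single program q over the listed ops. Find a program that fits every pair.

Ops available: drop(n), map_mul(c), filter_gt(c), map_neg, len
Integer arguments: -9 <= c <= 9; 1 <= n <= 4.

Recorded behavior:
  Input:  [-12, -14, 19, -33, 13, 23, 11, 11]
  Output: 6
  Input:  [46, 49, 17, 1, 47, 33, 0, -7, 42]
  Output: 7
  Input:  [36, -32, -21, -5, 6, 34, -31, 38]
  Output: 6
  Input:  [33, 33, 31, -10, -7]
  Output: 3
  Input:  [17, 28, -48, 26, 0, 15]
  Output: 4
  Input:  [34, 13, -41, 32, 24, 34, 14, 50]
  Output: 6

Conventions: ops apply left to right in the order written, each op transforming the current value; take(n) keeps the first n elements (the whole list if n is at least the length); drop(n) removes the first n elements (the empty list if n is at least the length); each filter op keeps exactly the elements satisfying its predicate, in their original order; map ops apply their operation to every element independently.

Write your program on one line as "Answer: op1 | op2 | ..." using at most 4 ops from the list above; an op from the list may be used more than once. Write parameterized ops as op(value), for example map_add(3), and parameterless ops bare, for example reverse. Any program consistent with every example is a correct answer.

map_neg | drop(2) | map_neg | len

Check, running the answer program on each example:
  [-12, -14, 19, -33, 13, 23, 11, 11] -> [12, 14, -19, 33, -13, -23, -11, -11] -> [-19, 33, -13, -23, -11, -11] -> [19, -33, 13, 23, 11, 11] -> 6
  [46, 49, 17, 1, 47, 33, 0, -7, 42] -> [-46, -49, -17, -1, -47, -33, 0, 7, -42] -> [-17, -1, -47, -33, 0, 7, -42] -> [17, 1, 47, 33, 0, -7, 42] -> 7
  [36, -32, -21, -5, 6, 34, -31, 38] -> [-36, 32, 21, 5, -6, -34, 31, -38] -> [21, 5, -6, -34, 31, -38] -> [-21, -5, 6, 34, -31, 38] -> 6
  [33, 33, 31, -10, -7] -> [-33, -33, -31, 10, 7] -> [-31, 10, 7] -> [31, -10, -7] -> 3
  [17, 28, -48, 26, 0, 15] -> [-17, -28, 48, -26, 0, -15] -> [48, -26, 0, -15] -> [-48, 26, 0, 15] -> 4
  [34, 13, -41, 32, 24, 34, 14, 50] -> [-34, -13, 41, -32, -24, -34, -14, -50] -> [41, -32, -24, -34, -14, -50] -> [-41, 32, 24, 34, 14, 50] -> 6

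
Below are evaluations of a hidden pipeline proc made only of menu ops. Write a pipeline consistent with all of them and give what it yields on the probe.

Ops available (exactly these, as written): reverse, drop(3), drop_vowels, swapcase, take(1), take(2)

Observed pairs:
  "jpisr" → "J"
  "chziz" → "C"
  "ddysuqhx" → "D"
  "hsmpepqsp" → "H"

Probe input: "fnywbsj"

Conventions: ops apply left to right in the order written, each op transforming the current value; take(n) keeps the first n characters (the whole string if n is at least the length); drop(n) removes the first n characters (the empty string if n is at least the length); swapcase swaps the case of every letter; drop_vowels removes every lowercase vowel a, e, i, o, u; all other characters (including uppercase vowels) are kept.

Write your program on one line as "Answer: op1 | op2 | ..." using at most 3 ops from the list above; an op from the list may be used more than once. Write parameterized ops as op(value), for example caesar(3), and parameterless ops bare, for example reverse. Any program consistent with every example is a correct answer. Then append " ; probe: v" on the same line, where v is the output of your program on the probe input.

swapcase | take(1) ; probe: "F"

Check, running the answer program on each example:
  "jpisr" -> "JPISR" -> "J"
  "chziz" -> "CHZIZ" -> "C"
  "ddysuqhx" -> "DDYSUQHX" -> "D"
  "hsmpepqsp" -> "HSMPEPQSP" -> "H"
  probe: "fnywbsj" -> "FNYWBSJ" -> "F"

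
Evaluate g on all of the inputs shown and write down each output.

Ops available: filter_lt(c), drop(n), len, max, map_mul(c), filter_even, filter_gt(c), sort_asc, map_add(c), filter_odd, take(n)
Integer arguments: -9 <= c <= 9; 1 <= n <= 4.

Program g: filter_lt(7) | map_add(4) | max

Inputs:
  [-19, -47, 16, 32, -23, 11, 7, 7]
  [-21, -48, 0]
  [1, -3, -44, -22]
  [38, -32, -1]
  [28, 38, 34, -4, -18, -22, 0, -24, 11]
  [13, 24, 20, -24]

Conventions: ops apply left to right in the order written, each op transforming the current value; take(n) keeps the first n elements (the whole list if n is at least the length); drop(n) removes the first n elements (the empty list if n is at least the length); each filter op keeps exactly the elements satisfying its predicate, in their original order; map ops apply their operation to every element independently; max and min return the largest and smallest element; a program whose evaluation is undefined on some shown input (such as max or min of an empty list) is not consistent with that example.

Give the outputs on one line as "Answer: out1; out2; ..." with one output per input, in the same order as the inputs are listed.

-15; 4; 5; 3; 4; -20

Execution, op by op:
  [-19, -47, 16, 32, -23, 11, 7, 7] -> [-19, -47, -23] -> [-15, -43, -19] -> -15
  [-21, -48, 0] -> [-21, -48, 0] -> [-17, -44, 4] -> 4
  [1, -3, -44, -22] -> [1, -3, -44, -22] -> [5, 1, -40, -18] -> 5
  [38, -32, -1] -> [-32, -1] -> [-28, 3] -> 3
  [28, 38, 34, -4, -18, -22, 0, -24, 11] -> [-4, -18, -22, 0, -24] -> [0, -14, -18, 4, -20] -> 4
  [13, 24, 20, -24] -> [-24] -> [-20] -> -20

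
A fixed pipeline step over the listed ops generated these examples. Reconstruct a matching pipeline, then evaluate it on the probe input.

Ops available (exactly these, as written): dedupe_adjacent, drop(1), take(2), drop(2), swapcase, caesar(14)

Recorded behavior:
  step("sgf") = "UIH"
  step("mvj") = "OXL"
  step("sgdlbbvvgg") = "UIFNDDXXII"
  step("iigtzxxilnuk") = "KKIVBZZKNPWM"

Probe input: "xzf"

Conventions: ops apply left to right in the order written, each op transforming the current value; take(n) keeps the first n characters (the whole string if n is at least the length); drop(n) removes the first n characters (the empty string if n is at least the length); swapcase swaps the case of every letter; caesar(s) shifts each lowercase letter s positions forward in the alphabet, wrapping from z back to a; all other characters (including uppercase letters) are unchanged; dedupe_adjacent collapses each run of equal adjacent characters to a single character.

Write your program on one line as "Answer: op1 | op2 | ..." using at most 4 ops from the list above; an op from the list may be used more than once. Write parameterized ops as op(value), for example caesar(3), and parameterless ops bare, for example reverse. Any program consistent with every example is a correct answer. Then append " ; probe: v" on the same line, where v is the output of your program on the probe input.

caesar(14) | caesar(14) | swapcase ; probe: "ZBH"

Check, running the answer program on each example:
  "sgf" -> "gut" -> "uih" -> "UIH"
  "mvj" -> "ajx" -> "oxl" -> "OXL"
  "sgdlbbvvgg" -> "gurzppjjuu" -> "uifnddxxii" -> "UIFNDDXXII"
  "iigtzxxilnuk" -> "wwuhnllwzbiy" -> "kkivbzzknpwm" -> "KKIVBZZKNPWM"
  probe: "xzf" -> "lnt" -> "zbh" -> "ZBH"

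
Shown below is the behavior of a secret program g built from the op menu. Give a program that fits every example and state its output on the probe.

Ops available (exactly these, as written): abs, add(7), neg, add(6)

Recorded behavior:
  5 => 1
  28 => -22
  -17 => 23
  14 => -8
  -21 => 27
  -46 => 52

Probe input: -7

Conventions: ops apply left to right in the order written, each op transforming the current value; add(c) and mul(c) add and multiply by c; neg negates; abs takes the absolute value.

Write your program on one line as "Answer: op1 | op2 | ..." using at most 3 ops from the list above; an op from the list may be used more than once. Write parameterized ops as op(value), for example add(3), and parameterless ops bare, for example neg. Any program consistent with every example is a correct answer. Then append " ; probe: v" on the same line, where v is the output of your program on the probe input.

neg | add(6) ; probe: 13

Check, running the answer program on each example:
  5 -> -5 -> 1
  28 -> -28 -> -22
  -17 -> 17 -> 23
  14 -> -14 -> -8
  -21 -> 21 -> 27
  -46 -> 46 -> 52
  probe: -7 -> 7 -> 13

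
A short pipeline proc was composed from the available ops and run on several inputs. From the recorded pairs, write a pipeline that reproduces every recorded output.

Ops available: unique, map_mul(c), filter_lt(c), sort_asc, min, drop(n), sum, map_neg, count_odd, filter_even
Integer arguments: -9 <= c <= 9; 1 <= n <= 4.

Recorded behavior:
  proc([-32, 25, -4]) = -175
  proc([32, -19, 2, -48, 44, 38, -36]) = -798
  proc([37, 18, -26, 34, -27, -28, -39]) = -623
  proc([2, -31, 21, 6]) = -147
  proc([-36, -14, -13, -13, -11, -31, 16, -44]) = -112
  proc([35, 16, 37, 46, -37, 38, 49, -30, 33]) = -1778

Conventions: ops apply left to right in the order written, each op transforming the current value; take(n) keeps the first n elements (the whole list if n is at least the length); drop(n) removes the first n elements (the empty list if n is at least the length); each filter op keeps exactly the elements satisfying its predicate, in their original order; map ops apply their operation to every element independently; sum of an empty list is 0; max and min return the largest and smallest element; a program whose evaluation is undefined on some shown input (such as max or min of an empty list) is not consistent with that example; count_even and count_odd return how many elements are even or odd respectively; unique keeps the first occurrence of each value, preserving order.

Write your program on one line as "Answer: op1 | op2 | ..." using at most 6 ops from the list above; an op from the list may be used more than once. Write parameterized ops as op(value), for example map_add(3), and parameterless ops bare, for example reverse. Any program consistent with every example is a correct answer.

map_neg | unique | filter_lt(-7) | map_mul(-1) | map_mul(-7) | sum

Check, running the answer program on each example:
  [-32, 25, -4] -> [32, -25, 4] -> [32, -25, 4] -> [-25] -> [25] -> [-175] -> -175
  [32, -19, 2, -48, 44, 38, -36] -> [-32, 19, -2, 48, -44, -38, 36] -> [-32, 19, -2, 48, -44, -38, 36] -> [-32, -44, -38] -> [32, 44, 38] -> [-224, -308, -266] -> -798
  [37, 18, -26, 34, -27, -28, -39] -> [-37, -18, 26, -34, 27, 28, 39] -> [-37, -18, 26, -34, 27, 28, 39] -> [-37, -18, -34] -> [37, 18, 34] -> [-259, -126, -238] -> -623
  [2, -31, 21, 6] -> [-2, 31, -21, -6] -> [-2, 31, -21, -6] -> [-21] -> [21] -> [-147] -> -147
  [-36, -14, -13, -13, -11, -31, 16, -44] -> [36, 14, 13, 13, 11, 31, -16, 44] -> [36, 14, 13, 11, 31, -16, 44] -> [-16] -> [16] -> [-112] -> -112
  [35, 16, 37, 46, -37, 38, 49, -30, 33] -> [-35, -16, -37, -46, 37, -38, -49, 30, -33] -> [-35, -16, -37, -46, 37, -38, -49, 30, -33] -> [-35, -16, -37, -46, -38, -49, -33] -> [35, 16, 37, 46, 38, 49, 33] -> [-245, -112, -259, -322, -266, -343, -231] -> -1778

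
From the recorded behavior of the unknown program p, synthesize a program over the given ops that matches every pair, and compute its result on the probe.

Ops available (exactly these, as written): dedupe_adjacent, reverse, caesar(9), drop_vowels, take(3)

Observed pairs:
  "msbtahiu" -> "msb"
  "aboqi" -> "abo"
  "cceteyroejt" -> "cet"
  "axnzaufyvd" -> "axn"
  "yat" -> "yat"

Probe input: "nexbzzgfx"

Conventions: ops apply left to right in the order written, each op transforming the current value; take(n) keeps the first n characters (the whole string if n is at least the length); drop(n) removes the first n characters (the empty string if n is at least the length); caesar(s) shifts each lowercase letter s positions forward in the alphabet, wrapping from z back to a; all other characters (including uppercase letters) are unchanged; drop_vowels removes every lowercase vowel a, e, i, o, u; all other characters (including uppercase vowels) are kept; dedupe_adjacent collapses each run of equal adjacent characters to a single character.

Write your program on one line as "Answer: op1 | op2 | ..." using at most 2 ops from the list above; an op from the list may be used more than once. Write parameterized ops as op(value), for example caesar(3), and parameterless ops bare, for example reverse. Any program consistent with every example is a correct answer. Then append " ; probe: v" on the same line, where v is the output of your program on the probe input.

dedupe_adjacent | take(3) ; probe: "nex"

Check, running the answer program on each example:
  "msbtahiu" -> "msbtahiu" -> "msb"
  "aboqi" -> "aboqi" -> "abo"
  "cceteyroejt" -> "ceteyroejt" -> "cet"
  "axnzaufyvd" -> "axnzaufyvd" -> "axn"
  "yat" -> "yat" -> "yat"
  probe: "nexbzzgfx" -> "nexbzgfx" -> "nex"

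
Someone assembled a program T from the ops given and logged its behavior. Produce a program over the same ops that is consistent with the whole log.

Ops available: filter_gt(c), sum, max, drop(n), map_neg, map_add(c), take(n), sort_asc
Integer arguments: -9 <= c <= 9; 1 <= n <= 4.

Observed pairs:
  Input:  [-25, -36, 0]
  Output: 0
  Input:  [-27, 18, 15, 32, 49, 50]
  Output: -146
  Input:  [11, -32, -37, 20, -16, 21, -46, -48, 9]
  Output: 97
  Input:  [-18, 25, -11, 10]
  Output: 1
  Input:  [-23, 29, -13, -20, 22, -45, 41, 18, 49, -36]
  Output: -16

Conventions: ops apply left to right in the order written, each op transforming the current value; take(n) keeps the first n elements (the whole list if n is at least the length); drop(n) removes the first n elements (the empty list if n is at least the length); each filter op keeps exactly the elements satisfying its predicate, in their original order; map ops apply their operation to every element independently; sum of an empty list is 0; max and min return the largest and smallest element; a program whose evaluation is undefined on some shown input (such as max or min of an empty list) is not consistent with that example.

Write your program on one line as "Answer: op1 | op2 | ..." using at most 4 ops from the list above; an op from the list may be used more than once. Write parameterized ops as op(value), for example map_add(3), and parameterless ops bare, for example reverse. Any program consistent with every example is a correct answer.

drop(2) | map_neg | sort_asc | sum

Check, running the answer program on each example:
  [-25, -36, 0] -> [0] -> [0] -> [0] -> 0
  [-27, 18, 15, 32, 49, 50] -> [15, 32, 49, 50] -> [-15, -32, -49, -50] -> [-50, -49, -32, -15] -> -146
  [11, -32, -37, 20, -16, 21, -46, -48, 9] -> [-37, 20, -16, 21, -46, -48, 9] -> [37, -20, 16, -21, 46, 48, -9] -> [-21, -20, -9, 16, 37, 46, 48] -> 97
  [-18, 25, -11, 10] -> [-11, 10] -> [11, -10] -> [-10, 11] -> 1
  [-23, 29, -13, -20, 22, -45, 41, 18, 49, -36] -> [-13, -20, 22, -45, 41, 18, 49, -36] -> [13, 20, -22, 45, -41, -18, -49, 36] -> [-49, -41, -22, -18, 13, 20, 36, 45] -> -16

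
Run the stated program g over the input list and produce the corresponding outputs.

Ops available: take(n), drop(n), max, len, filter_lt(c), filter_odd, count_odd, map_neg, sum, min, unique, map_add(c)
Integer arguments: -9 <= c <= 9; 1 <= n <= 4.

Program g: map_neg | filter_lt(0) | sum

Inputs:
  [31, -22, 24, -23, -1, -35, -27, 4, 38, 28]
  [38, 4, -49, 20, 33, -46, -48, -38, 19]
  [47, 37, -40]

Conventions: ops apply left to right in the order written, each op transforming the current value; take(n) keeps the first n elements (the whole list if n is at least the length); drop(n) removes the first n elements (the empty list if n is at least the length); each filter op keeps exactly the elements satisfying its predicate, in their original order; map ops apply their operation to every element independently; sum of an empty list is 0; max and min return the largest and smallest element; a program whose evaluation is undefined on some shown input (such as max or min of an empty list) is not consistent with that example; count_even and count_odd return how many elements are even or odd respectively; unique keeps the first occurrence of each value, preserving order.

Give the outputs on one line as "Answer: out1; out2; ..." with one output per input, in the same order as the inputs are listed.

Execution, op by op:
  [31, -22, 24, -23, -1, -35, -27, 4, 38, 28] -> [-31, 22, -24, 23, 1, 35, 27, -4, -38, -28] -> [-31, -24, -4, -38, -28] -> -125
  [38, 4, -49, 20, 33, -46, -48, -38, 19] -> [-38, -4, 49, -20, -33, 46, 48, 38, -19] -> [-38, -4, -20, -33, -19] -> -114
  [47, 37, -40] -> [-47, -37, 40] -> [-47, -37] -> -84

-125; -114; -84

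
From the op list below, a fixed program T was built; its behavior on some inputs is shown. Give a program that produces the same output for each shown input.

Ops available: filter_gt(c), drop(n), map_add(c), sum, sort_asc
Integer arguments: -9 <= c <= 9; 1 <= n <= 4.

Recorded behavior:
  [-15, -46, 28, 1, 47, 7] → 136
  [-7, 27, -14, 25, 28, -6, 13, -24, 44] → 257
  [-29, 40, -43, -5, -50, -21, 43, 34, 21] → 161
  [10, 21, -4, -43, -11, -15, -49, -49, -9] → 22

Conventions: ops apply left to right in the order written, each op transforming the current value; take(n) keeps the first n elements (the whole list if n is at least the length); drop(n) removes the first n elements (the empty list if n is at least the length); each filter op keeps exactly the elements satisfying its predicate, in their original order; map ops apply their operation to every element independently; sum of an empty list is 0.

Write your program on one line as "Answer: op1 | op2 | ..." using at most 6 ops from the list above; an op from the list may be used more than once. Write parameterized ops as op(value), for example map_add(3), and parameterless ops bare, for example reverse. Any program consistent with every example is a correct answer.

sort_asc | map_add(2) | map_add(5) | map_add(3) | map_add(9) | sum

Check, running the answer program on each example:
  [-15, -46, 28, 1, 47, 7] -> [-46, -15, 1, 7, 28, 47] -> [-44, -13, 3, 9, 30, 49] -> [-39, -8, 8, 14, 35, 54] -> [-36, -5, 11, 17, 38, 57] -> [-27, 4, 20, 26, 47, 66] -> 136
  [-7, 27, -14, 25, 28, -6, 13, -24, 44] -> [-24, -14, -7, -6, 13, 25, 27, 28, 44] -> [-22, -12, -5, -4, 15, 27, 29, 30, 46] -> [-17, -7, 0, 1, 20, 32, 34, 35, 51] -> [-14, -4, 3, 4, 23, 35, 37, 38, 54] -> [-5, 5, 12, 13, 32, 44, 46, 47, 63] -> 257
  [-29, 40, -43, -5, -50, -21, 43, 34, 21] -> [-50, -43, -29, -21, -5, 21, 34, 40, 43] -> [-48, -41, -27, -19, -3, 23, 36, 42, 45] -> [-43, -36, -22, -14, 2, 28, 41, 47, 50] -> [-40, -33, -19, -11, 5, 31, 44, 50, 53] -> [-31, -24, -10, -2, 14, 40, 53, 59, 62] -> 161
  [10, 21, -4, -43, -11, -15, -49, -49, -9] -> [-49, -49, -43, -15, -11, -9, -4, 10, 21] -> [-47, -47, -41, -13, -9, -7, -2, 12, 23] -> [-42, -42, -36, -8, -4, -2, 3, 17, 28] -> [-39, -39, -33, -5, -1, 1, 6, 20, 31] -> [-30, -30, -24, 4, 8, 10, 15, 29, 40] -> 22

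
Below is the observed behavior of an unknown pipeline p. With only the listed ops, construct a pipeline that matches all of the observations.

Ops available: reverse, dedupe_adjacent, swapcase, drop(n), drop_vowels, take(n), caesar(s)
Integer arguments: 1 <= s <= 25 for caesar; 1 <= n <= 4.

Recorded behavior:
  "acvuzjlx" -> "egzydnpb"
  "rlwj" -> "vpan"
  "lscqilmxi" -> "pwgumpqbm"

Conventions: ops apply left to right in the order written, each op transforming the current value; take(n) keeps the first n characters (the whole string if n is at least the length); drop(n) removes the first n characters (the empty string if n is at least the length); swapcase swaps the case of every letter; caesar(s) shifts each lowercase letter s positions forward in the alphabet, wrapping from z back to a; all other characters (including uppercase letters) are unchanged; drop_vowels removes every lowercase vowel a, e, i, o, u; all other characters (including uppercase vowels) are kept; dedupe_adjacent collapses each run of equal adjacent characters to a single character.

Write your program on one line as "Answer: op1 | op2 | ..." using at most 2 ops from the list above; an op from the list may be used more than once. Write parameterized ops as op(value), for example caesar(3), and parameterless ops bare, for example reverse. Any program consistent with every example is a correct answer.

caesar(9) | caesar(21)

Check, running the answer program on each example:
  "acvuzjlx" -> "jledisug" -> "egzydnpb"
  "rlwj" -> "aufs" -> "vpan"
  "lscqilmxi" -> "ublzruvgr" -> "pwgumpqbm"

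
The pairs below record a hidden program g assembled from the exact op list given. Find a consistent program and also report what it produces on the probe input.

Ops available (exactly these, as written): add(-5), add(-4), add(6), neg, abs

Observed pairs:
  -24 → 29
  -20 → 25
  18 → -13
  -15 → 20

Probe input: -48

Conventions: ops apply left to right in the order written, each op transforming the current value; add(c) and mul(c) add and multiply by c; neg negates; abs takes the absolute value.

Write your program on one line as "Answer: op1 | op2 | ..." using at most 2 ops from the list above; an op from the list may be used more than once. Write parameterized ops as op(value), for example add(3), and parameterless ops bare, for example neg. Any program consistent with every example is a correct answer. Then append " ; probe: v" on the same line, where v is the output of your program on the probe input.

add(-5) | neg ; probe: 53

Check, running the answer program on each example:
  -24 -> -29 -> 29
  -20 -> -25 -> 25
  18 -> 13 -> -13
  -15 -> -20 -> 20
  probe: -48 -> -53 -> 53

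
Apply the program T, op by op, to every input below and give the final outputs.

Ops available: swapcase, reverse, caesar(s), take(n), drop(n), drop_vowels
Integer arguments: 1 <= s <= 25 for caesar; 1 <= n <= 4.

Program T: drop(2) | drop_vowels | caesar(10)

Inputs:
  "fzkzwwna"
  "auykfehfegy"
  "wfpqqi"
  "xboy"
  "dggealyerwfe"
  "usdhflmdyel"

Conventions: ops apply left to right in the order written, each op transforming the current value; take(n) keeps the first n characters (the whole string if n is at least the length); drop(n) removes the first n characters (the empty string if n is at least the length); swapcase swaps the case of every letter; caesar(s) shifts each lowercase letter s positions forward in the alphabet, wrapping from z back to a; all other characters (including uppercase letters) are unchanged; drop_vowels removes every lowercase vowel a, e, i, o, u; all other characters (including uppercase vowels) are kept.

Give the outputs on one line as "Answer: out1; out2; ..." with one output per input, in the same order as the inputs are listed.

Execution, op by op:
  "fzkzwwna" -> "kzwwna" -> "kzwwn" -> "ujggx"
  "auykfehfegy" -> "ykfehfegy" -> "ykfhfgy" -> "iuprpqi"
  "wfpqqi" -> "pqqi" -> "pqq" -> "zaa"
  "xboy" -> "oy" -> "y" -> "i"
  "dggealyerwfe" -> "gealyerwfe" -> "glyrwf" -> "qvibgp"
  "usdhflmdyel" -> "dhflmdyel" -> "dhflmdyl" -> "nrpvwniv"

"ujggx"; "iuprpqi"; "zaa"; "i"; "qvibgp"; "nrpvwniv"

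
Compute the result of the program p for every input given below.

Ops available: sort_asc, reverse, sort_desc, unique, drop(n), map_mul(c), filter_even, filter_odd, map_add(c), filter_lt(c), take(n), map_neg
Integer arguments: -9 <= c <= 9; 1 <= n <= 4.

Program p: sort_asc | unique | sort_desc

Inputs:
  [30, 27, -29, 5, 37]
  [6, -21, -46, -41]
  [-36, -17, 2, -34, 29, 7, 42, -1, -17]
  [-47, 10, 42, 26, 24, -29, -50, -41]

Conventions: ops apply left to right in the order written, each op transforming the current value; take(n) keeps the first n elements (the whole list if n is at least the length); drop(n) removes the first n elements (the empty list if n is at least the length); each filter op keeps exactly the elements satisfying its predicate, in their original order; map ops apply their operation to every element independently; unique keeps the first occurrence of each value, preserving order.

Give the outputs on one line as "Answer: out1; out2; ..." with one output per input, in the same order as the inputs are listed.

[37, 30, 27, 5, -29]; [6, -21, -41, -46]; [42, 29, 7, 2, -1, -17, -34, -36]; [42, 26, 24, 10, -29, -41, -47, -50]

Execution, op by op:
  [30, 27, -29, 5, 37] -> [-29, 5, 27, 30, 37] -> [-29, 5, 27, 30, 37] -> [37, 30, 27, 5, -29]
  [6, -21, -46, -41] -> [-46, -41, -21, 6] -> [-46, -41, -21, 6] -> [6, -21, -41, -46]
  [-36, -17, 2, -34, 29, 7, 42, -1, -17] -> [-36, -34, -17, -17, -1, 2, 7, 29, 42] -> [-36, -34, -17, -1, 2, 7, 29, 42] -> [42, 29, 7, 2, -1, -17, -34, -36]
  [-47, 10, 42, 26, 24, -29, -50, -41] -> [-50, -47, -41, -29, 10, 24, 26, 42] -> [-50, -47, -41, -29, 10, 24, 26, 42] -> [42, 26, 24, 10, -29, -41, -47, -50]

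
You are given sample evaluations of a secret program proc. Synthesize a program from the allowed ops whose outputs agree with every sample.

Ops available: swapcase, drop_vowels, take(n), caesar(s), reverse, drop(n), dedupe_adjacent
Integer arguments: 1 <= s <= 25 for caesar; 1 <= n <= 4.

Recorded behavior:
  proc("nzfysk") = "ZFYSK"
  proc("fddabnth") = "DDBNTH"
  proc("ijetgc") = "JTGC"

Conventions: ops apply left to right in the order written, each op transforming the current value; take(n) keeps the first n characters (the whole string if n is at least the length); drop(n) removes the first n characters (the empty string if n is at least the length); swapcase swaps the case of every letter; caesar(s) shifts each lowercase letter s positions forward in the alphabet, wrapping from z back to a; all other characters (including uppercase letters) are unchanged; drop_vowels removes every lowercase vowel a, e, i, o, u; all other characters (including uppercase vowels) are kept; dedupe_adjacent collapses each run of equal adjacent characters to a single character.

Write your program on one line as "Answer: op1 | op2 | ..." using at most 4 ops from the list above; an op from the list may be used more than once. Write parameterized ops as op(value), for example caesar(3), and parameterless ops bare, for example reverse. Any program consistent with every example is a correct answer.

drop(1) | drop_vowels | swapcase

Check, running the answer program on each example:
  "nzfysk" -> "zfysk" -> "zfysk" -> "ZFYSK"
  "fddabnth" -> "ddabnth" -> "ddbnth" -> "DDBNTH"
  "ijetgc" -> "jetgc" -> "jtgc" -> "JTGC"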